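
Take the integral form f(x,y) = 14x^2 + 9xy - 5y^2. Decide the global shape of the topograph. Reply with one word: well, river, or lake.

D = b²−4ac = 9² − 4·14·(-5) = 361
D = 19² is a perfect square ⇒ form factors over ℤ ⇒ lakes

lake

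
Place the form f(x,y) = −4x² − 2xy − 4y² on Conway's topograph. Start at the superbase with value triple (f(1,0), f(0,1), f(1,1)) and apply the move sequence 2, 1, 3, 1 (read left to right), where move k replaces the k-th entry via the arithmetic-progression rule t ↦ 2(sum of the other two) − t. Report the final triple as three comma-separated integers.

start (-4,-4,-10) = (f(1,0),f(0,1),f(1,1))
replace slot 2: 2·((-4)+(-10)) − (-4) = -24 → (-4,-24,-10)
replace slot 1: 2·((-24)+(-10)) − (-4) = -64 → (-64,-24,-10)
replace slot 3: 2·((-64)+(-24)) − (-10) = -166 → (-64,-24,-166)
replace slot 1: 2·((-24)+(-166)) − (-64) = -316 → (-316,-24,-166)

-316,-24,-166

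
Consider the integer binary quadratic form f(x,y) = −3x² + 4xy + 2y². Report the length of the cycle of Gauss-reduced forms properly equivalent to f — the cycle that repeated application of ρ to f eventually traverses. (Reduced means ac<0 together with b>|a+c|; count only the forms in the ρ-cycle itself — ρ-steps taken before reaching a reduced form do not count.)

D = 40, ⌊√D⌋ = 6
river: ρ → (2,4,-3)
river: ρ → (-3,2,3)
river: ρ → (3,4,-2)
river: ρ → (-2,4,3)
river: ρ → (3,2,-3)
river: ρ → (-3,4,2)
ρ-cycle length = 6 (tail of 0 descent steps not counted)

6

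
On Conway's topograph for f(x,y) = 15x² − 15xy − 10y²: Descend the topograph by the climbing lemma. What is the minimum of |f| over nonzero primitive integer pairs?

descent: ρ → (-10,15,15)  [lands on river]
river: ρ → (15,15,-10)
river: ρ → (-10,25,5)
river: ρ → (5,25,-10)
closes: descent 1, river 4
min |a| on river = 5

5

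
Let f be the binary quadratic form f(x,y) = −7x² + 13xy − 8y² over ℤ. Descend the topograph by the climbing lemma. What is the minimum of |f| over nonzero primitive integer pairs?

translate: b→1 (≡-13 mod 14), so (7,-13,8)→(7,1,2)
flip: (7,1,2)→(2,-1,7)
reduced (well bottom): (2,-1,7) with a≤c, −a<b≤a
well minimum |f| = |-2| = 2 (negative-definite)

2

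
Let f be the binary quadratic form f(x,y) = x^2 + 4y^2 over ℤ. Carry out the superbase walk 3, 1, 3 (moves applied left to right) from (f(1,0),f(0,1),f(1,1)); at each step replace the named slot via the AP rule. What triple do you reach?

start (1,4,5) = (f(1,0),f(0,1),f(1,1))
replace slot 3: 2·(1+4) − 5 = 5 → (1,4,5)
replace slot 1: 2·(4+5) − 1 = 17 → (17,4,5)
replace slot 3: 2·(17+4) − 5 = 37 → (17,4,37)

17,4,37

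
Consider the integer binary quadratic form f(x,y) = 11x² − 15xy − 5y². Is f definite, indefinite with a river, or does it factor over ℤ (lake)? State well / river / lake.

D = b²−4ac = (-15)² − 4·11·(-5) = 445
D > 0 non-square ⇒ indefinite ⇒ periodic river

river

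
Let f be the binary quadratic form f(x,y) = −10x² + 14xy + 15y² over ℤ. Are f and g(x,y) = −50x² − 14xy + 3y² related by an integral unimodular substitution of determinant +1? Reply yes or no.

D₁ = 796, D₂ = 796
river cycle of f (length 20): (15, 16, -9), (-9, 20, 11), (11, 24, -5), (-5, 26, 6), (6, 22, -13), (-13, 4, 15), (15, 26, -2), (-2, 26, 15), (15, 4, -13), (-13, 22, 6), … (10 more)
river cycle of g (length 20): (3, 26, -10), (-10, 14, 15), (15, 16, -9), (-9, 20, 11), (11, 24, -5), (-5, 26, 6), (6, 22, -13), (-13, 4, 15), (15, 26, -2), (-2, 26, 15), … (10 more)
cycles coincide ⇒ equivalent

yes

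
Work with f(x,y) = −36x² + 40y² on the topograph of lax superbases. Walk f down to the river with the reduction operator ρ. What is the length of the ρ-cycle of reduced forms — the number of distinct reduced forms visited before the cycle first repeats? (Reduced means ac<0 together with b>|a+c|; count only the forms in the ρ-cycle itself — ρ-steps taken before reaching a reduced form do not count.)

D = 5760, ⌊√D⌋ = 75
descent: ρ → (40,0,-36)
descent: ρ → (-36,72,4)  [lands on river]
river: ρ → (4,72,-36)
ρ-cycle length = 2 (tail of 2 descent steps not counted)

2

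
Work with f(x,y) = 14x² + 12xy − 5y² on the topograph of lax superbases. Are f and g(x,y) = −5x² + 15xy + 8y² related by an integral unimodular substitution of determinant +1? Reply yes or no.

D₁ = 424, D₂ = 385
discriminants differ ⇒ not SL₂(ℤ)-equivalent

no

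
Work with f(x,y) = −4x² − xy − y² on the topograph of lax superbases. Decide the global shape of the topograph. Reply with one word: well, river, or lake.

D = b²−4ac = (-1)² − 4·(-4)·(-1) = -15
D < 0 ⇒ definite ⇒ every region one sign ⇒ single well

well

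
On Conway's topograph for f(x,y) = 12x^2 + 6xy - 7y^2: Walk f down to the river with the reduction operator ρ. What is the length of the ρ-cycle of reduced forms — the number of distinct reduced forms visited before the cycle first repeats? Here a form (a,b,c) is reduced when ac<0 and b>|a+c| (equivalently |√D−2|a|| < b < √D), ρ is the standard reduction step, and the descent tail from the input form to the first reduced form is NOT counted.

D = 372, ⌊√D⌋ = 19
river: ρ → (-7,8,11)
river: ρ → (11,14,-4)
river: ρ → (-4,18,3)
river: ρ → (3,18,-4)
river: ρ → (-4,14,11)
river: ρ → (11,8,-7)
river: ρ → (-7,6,12)
river: ρ → (12,18,-1)
river: ρ → (-1,18,12)
river: ρ → (12,6,-7)
ρ-cycle length = 10 (tail of 0 descent steps not counted)

10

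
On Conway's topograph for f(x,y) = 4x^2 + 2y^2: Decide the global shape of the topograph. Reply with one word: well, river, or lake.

D = b²−4ac = 0² − 4·4·2 = -32
D < 0 ⇒ definite ⇒ every region one sign ⇒ single well

well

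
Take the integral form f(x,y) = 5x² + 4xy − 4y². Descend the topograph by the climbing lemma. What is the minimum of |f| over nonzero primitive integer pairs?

river: ρ → (-4,4,5)
river: ρ → (5,6,-3)
river: ρ → (-3,6,5)
river: ρ → (5,4,-4)
closes: descent 0, river 4
min |a| on river = 3

3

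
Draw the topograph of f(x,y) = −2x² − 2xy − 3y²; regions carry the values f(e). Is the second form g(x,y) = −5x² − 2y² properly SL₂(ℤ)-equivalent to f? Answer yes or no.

D₁ = -20, D₂ = -40
discriminants differ ⇒ not SL₂(ℤ)-equivalent

no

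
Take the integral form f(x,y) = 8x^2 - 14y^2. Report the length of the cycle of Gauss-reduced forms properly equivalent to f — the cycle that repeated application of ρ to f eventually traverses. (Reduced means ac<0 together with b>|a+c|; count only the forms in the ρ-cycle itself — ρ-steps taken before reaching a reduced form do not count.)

D = 448, ⌊√D⌋ = 21
descent: ρ → (-14,0,8)
descent: ρ → (8,16,-6)  [lands on river]
river: ρ → (-6,20,2)
river: ρ → (2,20,-6)
river: ρ → (-6,16,8)
ρ-cycle length = 4 (tail of 2 descent steps not counted)

4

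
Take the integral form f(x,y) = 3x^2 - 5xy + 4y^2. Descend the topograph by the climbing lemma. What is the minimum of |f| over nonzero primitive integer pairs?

translate: b→1 (≡-5 mod 6), so (3,-5,4)→(3,1,2)
flip: (3,1,2)→(2,-1,3)
reduced (well bottom): (2,-1,3) with a≤c, −a<b≤a
well minimum = a = 2

2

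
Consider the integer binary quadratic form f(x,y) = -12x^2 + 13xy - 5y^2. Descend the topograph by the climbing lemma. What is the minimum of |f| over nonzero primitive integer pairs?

translate: b→11 (≡-13 mod 24), so (12,-13,5)→(12,11,4)
flip: (12,11,4)→(4,-11,12)
translate: b→-3 (≡-11 mod 8), so (4,-11,12)→(4,-3,5)
reduced (well bottom): (4,-3,5) with a≤c, −a<b≤a
well minimum |f| = |-4| = 4 (negative-definite)

4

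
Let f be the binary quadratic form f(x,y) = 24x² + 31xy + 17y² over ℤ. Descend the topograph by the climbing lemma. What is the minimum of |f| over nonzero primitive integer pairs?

translate: b→-17 (≡31 mod 48), so (24,31,17)→(24,-17,10)
flip: (24,-17,10)→(10,17,24)
translate: b→-3 (≡17 mod 20), so (10,17,24)→(10,-3,17)
reduced (well bottom): (10,-3,17) with a≤c, −a<b≤a
well minimum = a = 10

10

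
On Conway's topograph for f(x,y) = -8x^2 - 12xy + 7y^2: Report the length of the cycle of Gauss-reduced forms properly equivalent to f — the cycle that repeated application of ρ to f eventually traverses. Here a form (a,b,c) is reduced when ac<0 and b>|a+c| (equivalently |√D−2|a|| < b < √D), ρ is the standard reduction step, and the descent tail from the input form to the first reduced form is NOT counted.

D = 368, ⌊√D⌋ = 19
descent: ρ → (7,12,-8)  [lands on river]
river: ρ → (-8,4,11)
river: ρ → (11,18,-1)
river: ρ → (-1,18,11)
river: ρ → (11,4,-8)
river: ρ → (-8,12,7)
river: ρ → (7,16,-4)
river: ρ → (-4,16,7)
ρ-cycle length = 8 (tail of 1 descent step not counted)

8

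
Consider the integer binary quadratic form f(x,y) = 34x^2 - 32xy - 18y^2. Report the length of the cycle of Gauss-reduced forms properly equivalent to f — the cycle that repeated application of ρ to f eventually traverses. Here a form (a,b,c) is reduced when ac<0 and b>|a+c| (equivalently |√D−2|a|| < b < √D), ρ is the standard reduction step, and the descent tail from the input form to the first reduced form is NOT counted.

D = 3472, ⌊√D⌋ = 58
descent: ρ → (-18,32,34)  [lands on river]
river: ρ → (34,36,-16)
river: ρ → (-16,28,42)
river: ρ → (42,56,-2)
river: ρ → (-2,56,42)
river: ρ → (42,28,-16)
river: ρ → (-16,36,34)
river: ρ → (34,32,-18)
river: ρ → (-18,40,26)
river: ρ → (26,12,-32)
river: ρ → (-32,52,6)
river: ρ → (6,56,-14)
river: ρ → (-14,56,6)
river: ρ → (6,52,-32)
river: ρ → (-32,12,26)
river: ρ → (26,40,-18)
ρ-cycle length = 16 (tail of 1 descent step not counted)

16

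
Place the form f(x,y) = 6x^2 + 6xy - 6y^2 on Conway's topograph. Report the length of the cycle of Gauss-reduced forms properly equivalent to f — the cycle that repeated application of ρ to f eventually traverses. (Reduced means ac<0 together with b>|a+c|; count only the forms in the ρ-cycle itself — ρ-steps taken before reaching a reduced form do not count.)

D = 180, ⌊√D⌋ = 13
river: ρ → (-6,6,6)
river: ρ → (6,6,-6)
ρ-cycle length = 2 (tail of 0 descent steps not counted)

2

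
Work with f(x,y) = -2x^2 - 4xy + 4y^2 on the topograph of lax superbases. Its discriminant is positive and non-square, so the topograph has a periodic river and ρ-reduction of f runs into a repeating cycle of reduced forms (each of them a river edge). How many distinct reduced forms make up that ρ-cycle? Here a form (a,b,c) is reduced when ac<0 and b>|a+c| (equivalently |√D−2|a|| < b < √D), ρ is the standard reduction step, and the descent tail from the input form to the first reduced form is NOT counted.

D = 48, ⌊√D⌋ = 6
descent: ρ → (4,4,-2)  [lands on river]
river: ρ → (-2,4,4)
ρ-cycle length = 2 (tail of 1 descent step not counted)

2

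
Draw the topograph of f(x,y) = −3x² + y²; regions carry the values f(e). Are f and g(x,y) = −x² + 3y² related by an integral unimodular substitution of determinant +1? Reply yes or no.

D₁ = 12, D₂ = 12
river cycle of f (length 2): (1, 2, -2), (-2, 2, 1)
river cycle of g (length 2): (-1, 2, 2), (2, 2, -1)
cycles differ ⇒ inequivalent

no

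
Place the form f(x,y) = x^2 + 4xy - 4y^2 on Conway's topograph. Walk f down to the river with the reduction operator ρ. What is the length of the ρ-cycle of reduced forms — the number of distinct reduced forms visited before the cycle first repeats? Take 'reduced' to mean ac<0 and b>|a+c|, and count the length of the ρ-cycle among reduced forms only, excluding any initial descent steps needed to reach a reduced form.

D = 32, ⌊√D⌋ = 5
river: ρ → (-4,4,1)
river: ρ → (1,4,-4)
ρ-cycle length = 2 (tail of 0 descent steps not counted)

2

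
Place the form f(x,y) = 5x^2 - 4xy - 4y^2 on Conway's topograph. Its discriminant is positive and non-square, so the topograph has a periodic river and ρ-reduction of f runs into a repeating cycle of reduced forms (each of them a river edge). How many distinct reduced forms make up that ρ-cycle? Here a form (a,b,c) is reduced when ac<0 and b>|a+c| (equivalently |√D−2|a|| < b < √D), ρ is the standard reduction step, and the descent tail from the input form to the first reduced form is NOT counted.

D = 96, ⌊√D⌋ = 9
descent: ρ → (-4,4,5)  [lands on river]
river: ρ → (5,6,-3)
river: ρ → (-3,6,5)
river: ρ → (5,4,-4)
ρ-cycle length = 4 (tail of 1 descent step not counted)

4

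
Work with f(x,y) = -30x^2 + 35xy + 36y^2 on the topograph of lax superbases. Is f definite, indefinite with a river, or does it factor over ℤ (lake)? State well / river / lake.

D = b²−4ac = 35² − 4·(-30)·36 = 5545
D > 0 non-square ⇒ indefinite ⇒ periodic river

river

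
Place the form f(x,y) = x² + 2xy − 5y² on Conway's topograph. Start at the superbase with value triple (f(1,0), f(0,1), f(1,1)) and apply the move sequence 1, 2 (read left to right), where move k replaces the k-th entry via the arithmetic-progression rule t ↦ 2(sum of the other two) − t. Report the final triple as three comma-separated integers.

start (1,-5,-2) = (f(1,0),f(0,1),f(1,1))
replace slot 1: 2·((-5)+(-2)) − 1 = -15 → (-15,-5,-2)
replace slot 2: 2·((-15)+(-2)) − (-5) = -29 → (-15,-29,-2)

-15,-29,-2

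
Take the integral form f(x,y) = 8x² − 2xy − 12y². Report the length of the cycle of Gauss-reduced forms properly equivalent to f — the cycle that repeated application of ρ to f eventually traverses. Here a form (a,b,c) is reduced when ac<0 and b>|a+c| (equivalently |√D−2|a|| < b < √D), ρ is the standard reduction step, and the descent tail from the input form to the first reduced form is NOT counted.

D = 388, ⌊√D⌋ = 19
descent: ρ → (-12,2,8)
descent: ρ → (8,14,-6)  [lands on river]
river: ρ → (-6,10,12)
river: ρ → (12,14,-4)
river: ρ → (-4,18,4)
river: ρ → (4,14,-12)
river: ρ → (-12,10,6)
river: ρ → (6,14,-8)
river: ρ → (-8,18,2)
river: ρ → (2,18,-8)
river: ρ → (-8,14,6)
river: ρ → (6,10,-12)
river: ρ → (-12,14,4)
river: ρ → (4,18,-4)
river: ρ → (-4,14,12)
river: ρ → (12,10,-6)
river: ρ → (-6,14,8)
river: ρ → (8,18,-2)
river: ρ → (-2,18,8)
ρ-cycle length = 18 (tail of 2 descent steps not counted)

18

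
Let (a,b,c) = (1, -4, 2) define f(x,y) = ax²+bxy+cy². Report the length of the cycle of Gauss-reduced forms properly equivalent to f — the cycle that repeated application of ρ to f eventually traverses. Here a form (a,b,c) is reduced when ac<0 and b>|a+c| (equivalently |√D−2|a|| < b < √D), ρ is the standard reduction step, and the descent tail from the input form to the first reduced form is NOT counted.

D = 8, ⌊√D⌋ = 2
descent: ρ → (2,0,-1)
descent: ρ → (-1,2,1)  [lands on river]
river: ρ → (1,2,-1)
ρ-cycle length = 2 (tail of 2 descent steps not counted)

2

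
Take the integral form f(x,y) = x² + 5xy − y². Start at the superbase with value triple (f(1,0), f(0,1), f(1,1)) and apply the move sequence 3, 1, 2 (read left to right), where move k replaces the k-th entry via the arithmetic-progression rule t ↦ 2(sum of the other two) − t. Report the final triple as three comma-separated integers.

start (1,-1,5) = (f(1,0),f(0,1),f(1,1))
replace slot 3: 2·(1+(-1)) − 5 = -5 → (1,-1,-5)
replace slot 1: 2·((-1)+(-5)) − 1 = -13 → (-13,-1,-5)
replace slot 2: 2·((-13)+(-5)) − (-1) = -35 → (-13,-35,-5)

-13,-35,-5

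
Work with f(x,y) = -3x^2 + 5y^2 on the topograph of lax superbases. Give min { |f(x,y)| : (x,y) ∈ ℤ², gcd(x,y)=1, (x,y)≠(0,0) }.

descent: ρ → (5,0,-3)
descent: ρ → (-3,6,2)  [lands on river]
river: ρ → (2,6,-3)
closes: descent 2, river 2
min |a| on river = 2

2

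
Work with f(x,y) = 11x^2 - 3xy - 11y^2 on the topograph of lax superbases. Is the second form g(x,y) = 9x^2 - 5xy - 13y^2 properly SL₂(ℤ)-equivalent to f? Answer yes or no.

D₁ = 493, D₂ = 493
river cycle of f (length 10): (-11, 3, 11), (11, 19, -3), (-3, 17, 17), (17, 17, -3), (-3, 19, 11), (11, 3, -11), (-11, 19, 3), (3, 17, -17), (-17, 17, 3), (3, 19, -11)
river cycle of g (length 10): (-13, 5, 9), (9, 13, -9), (-9, 5, 13), (13, 21, -1), (-1, 21, 13), (13, 5, -9), (-9, 13, 9), (9, 5, -13), (-13, 21, 1), (1, 21, -13)
cycles differ ⇒ inequivalent

no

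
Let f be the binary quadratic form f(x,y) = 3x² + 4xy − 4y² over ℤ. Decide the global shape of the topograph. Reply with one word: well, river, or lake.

D = b²−4ac = 4² − 4·3·(-4) = 64
D = 8² is a perfect square ⇒ form factors over ℤ ⇒ lakes

lake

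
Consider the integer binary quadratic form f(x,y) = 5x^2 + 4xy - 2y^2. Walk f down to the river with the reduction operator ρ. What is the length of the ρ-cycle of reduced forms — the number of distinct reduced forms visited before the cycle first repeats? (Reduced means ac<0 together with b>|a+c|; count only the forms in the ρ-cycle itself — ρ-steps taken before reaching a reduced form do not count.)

D = 56, ⌊√D⌋ = 7
river: ρ → (-2,4,5)
river: ρ → (5,6,-1)
river: ρ → (-1,6,5)
river: ρ → (5,4,-2)
ρ-cycle length = 4 (tail of 0 descent steps not counted)

4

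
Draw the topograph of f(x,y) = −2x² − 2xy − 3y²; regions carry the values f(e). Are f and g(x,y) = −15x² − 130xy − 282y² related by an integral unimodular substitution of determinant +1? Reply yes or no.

D₁ = -20, D₂ = -20
f is negative-definite; reduce −f:
−f: reduced (well bottom): (2,2,3) with a≤c, −a<b≤a
flip sign back: reduced form of f is (-2,-2,-3)
g is negative-definite; reduce −g:
−g: translate: b→10 (≡130 mod 30), so (15,130,282)→(15,10,2)
−g: flip: (15,10,2)→(2,-10,15)
−g: translate: b→2 (≡-10 mod 4), so (2,-10,15)→(2,2,3)
−g: reduced (well bottom): (2,2,3) with a≤c, −a<b≤a
flip sign back: reduced form of g is (-2,-2,-3)
reduced forms (-2, -2, -3) vs (-2, -2, -3) ⇒ equivalent

yes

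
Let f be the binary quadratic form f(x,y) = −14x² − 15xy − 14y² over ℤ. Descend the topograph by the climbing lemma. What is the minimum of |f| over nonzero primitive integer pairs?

translate: b→-13 (≡15 mod 28), so (14,15,14)→(14,-13,13)
flip: (14,-13,13)→(13,13,14)
reduced (well bottom): (13,13,14) with a≤c, −a<b≤a
well minimum |f| = |-13| = 13 (negative-definite)

13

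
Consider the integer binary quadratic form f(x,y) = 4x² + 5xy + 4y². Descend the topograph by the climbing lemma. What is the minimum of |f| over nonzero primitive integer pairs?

translate: b→-3 (≡5 mod 8), so (4,5,4)→(4,-3,3)
flip: (4,-3,3)→(3,3,4)
reduced (well bottom): (3,3,4) with a≤c, −a<b≤a
well minimum = a = 3

3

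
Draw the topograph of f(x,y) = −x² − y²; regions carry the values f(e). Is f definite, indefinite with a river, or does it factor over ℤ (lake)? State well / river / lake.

D = b²−4ac = 0² − 4·(-1)·(-1) = -4
D < 0 ⇒ definite ⇒ every region one sign ⇒ single well

well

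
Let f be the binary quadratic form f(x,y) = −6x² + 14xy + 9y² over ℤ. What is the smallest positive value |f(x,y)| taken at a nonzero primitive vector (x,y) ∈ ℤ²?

river: ρ → (9,4,-11)
river: ρ → (-11,18,2)
river: ρ → (2,18,-11)
river: ρ → (-11,4,9)
river: ρ → (9,14,-6)
river: ρ → (-6,10,13)
river: ρ → (13,16,-3)
river: ρ → (-3,20,1)
river: ρ → (1,20,-3)
river: ρ → (-3,16,13)
river: ρ → (13,10,-6)
river: ρ → (-6,14,9)
closes: descent 0, river 12
min |a| on river = 1

1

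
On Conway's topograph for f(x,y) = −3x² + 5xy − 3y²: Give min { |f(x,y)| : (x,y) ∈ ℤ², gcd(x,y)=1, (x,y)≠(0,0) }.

translate: b→1 (≡-5 mod 6), so (3,-5,3)→(3,1,1)
flip: (3,1,1)→(1,-1,3)
translate: b→1 (≡-1 mod 2), so (1,-1,3)→(1,1,3)
reduced (well bottom): (1,1,3) with a≤c, −a<b≤a
well minimum |f| = |-1| = 1 (negative-definite)

1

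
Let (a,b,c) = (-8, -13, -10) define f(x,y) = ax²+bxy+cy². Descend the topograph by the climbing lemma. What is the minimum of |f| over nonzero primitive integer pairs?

translate: b→-3 (≡13 mod 16), so (8,13,10)→(8,-3,5)
flip: (8,-3,5)→(5,3,8)
reduced (well bottom): (5,3,8) with a≤c, −a<b≤a
well minimum |f| = |-5| = 5 (negative-definite)

5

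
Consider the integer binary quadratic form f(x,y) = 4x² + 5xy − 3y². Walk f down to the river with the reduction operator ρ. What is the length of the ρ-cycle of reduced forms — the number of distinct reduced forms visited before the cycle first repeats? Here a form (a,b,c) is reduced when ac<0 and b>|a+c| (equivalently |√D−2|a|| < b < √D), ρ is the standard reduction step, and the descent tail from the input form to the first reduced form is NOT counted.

D = 73, ⌊√D⌋ = 8
river: ρ → (-3,7,2)
river: ρ → (2,5,-6)
river: ρ → (-6,7,1)
river: ρ → (1,7,-6)
river: ρ → (-6,5,2)
river: ρ → (2,7,-3)
river: ρ → (-3,5,4)
river: ρ → (4,3,-4)
river: ρ → (-4,5,3)
river: ρ → (3,7,-2)
river: ρ → (-2,5,6)
river: ρ → (6,7,-1)
river: ρ → (-1,7,6)
river: ρ → (6,5,-2)
river: ρ → (-2,7,3)
river: ρ → (3,5,-4)
river: ρ → (-4,3,4)
river: ρ → (4,5,-3)
ρ-cycle length = 18 (tail of 0 descent steps not counted)

18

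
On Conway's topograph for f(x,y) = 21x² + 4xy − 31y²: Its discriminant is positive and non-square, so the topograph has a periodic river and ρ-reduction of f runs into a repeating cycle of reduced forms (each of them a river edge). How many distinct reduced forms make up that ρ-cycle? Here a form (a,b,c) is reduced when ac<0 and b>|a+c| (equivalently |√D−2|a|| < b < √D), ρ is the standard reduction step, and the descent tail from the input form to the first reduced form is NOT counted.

D = 2620, ⌊√D⌋ = 51
descent: ρ → (-31,-4,21)
descent: ρ → (21,46,-6)  [lands on river]
river: ρ → (-6,50,5)
river: ρ → (5,50,-6)
river: ρ → (-6,46,21)
river: ρ → (21,38,-14)
river: ρ → (-14,46,9)
river: ρ → (9,44,-19)
river: ρ → (-19,32,21)
river: ρ → (21,10,-30)
river: ρ → (-30,50,1)
river: ρ → (1,50,-30)
river: ρ → (-30,10,21)
river: ρ → (21,32,-19)
river: ρ → (-19,44,9)
river: ρ → (9,46,-14)
river: ρ → (-14,38,21)
ρ-cycle length = 16 (tail of 2 descent steps not counted)

16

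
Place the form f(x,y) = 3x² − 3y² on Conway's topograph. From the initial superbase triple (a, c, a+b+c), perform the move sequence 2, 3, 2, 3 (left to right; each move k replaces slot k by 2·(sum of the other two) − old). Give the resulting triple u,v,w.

start (3,-3,0) = (f(1,0),f(0,1),f(1,1))
replace slot 2: 2·(3+0) − (-3) = 9 → (3,9,0)
replace slot 3: 2·(3+9) − 0 = 24 → (3,9,24)
replace slot 2: 2·(3+24) − 9 = 45 → (3,45,24)
replace slot 3: 2·(3+45) − 24 = 72 → (3,45,72)

3,45,72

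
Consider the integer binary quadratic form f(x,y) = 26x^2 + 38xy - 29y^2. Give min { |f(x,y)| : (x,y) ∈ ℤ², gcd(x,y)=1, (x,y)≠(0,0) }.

river: ρ → (-29,20,35)
river: ρ → (35,50,-14)
river: ρ → (-14,62,11)
river: ρ → (11,48,-49)
river: ρ → (-49,50,10)
river: ρ → (10,50,-49)
river: ρ → (-49,48,11)
river: ρ → (11,62,-14)
river: ρ → (-14,50,35)
river: ρ → (35,20,-29)
river: ρ → (-29,38,26)
river: ρ → (26,66,-1)
river: ρ → (-1,66,26)
river: ρ → (26,38,-29)
closes: descent 0, river 14
min |a| on river = 1

1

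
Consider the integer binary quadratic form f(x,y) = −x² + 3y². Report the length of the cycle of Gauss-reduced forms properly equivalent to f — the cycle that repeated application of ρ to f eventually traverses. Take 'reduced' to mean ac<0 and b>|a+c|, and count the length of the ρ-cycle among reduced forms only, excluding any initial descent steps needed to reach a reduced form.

D = 12, ⌊√D⌋ = 3
descent: ρ → (3,0,-1)
descent: ρ → (-1,2,2)  [lands on river]
river: ρ → (2,2,-1)
ρ-cycle length = 2 (tail of 2 descent steps not counted)

2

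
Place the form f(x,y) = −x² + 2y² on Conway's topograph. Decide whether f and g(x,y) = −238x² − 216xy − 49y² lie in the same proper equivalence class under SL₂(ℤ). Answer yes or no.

D₁ = 8, D₂ = 8
river cycle of f (length 2): (-1, 2, 1), (1, 2, -1)
river cycle of g (length 2): (1, 2, -1), (-1, 2, 1)
cycles coincide ⇒ equivalent

yes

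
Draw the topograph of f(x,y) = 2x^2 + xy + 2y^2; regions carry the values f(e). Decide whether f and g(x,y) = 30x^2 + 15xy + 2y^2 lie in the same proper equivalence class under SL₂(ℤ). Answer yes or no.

D₁ = -15, D₂ = -15
f: reduced (well bottom): (2,1,2) with a≤c, −a<b≤a
g: flip: (30,15,2)→(2,-15,30)
g: translate: b→1 (≡-15 mod 4), so (2,-15,30)→(2,1,2)
g: reduced (well bottom): (2,1,2) with a≤c, −a<b≤a
reduced forms (2, 1, 2) vs (2, 1, 2) ⇒ equivalent

yes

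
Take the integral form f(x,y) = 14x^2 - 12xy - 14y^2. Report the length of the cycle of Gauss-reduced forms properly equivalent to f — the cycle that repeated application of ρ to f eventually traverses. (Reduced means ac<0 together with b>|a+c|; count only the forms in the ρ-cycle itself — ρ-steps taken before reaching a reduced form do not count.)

D = 928, ⌊√D⌋ = 30
descent: ρ → (-14,12,14)  [lands on river]
river: ρ → (14,16,-12)
river: ρ → (-12,8,18)
river: ρ → (18,28,-2)
river: ρ → (-2,28,18)
river: ρ → (18,8,-12)
river: ρ → (-12,16,14)
river: ρ → (14,12,-14)
river: ρ → (-14,16,12)
river: ρ → (12,8,-18)
river: ρ → (-18,28,2)
river: ρ → (2,28,-18)
river: ρ → (-18,8,12)
river: ρ → (12,16,-14)
ρ-cycle length = 14 (tail of 1 descent step not counted)

14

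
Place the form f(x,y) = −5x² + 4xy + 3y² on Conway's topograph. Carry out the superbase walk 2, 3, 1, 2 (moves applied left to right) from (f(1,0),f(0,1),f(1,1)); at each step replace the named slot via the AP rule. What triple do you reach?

start (-5,3,2) = (f(1,0),f(0,1),f(1,1))
replace slot 2: 2·((-5)+2) − 3 = -9 → (-5,-9,2)
replace slot 3: 2·((-5)+(-9)) − 2 = -30 → (-5,-9,-30)
replace slot 1: 2·((-9)+(-30)) − (-5) = -73 → (-73,-9,-30)
replace slot 2: 2·((-73)+(-30)) − (-9) = -197 → (-73,-197,-30)

-73,-197,-30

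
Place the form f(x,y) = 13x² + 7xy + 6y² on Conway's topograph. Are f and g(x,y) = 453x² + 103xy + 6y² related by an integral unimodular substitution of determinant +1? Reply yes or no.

D₁ = -263, D₂ = -263
f: flip: (13,7,6)→(6,-7,13)
f: translate: b→5 (≡-7 mod 12), so (6,-7,13)→(6,5,12)
f: reduced (well bottom): (6,5,12) with a≤c, −a<b≤a
g: flip: (453,103,6)→(6,-103,453)
g: translate: b→5 (≡-103 mod 12), so (6,-103,453)→(6,5,12)
g: reduced (well bottom): (6,5,12) with a≤c, −a<b≤a
reduced forms (6, 5, 12) vs (6, 5, 12) ⇒ equivalent

yes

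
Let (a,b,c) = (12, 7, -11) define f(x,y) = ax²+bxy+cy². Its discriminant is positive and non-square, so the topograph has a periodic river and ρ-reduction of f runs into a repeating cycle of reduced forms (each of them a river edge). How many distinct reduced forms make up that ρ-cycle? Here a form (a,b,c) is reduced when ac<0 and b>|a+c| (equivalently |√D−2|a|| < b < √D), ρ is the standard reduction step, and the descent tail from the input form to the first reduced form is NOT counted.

D = 577, ⌊√D⌋ = 24
river: ρ → (-11,15,8)
river: ρ → (8,17,-9)
river: ρ → (-9,19,6)
river: ρ → (6,17,-12)
river: ρ → (-12,7,11)
river: ρ → (11,15,-8)
river: ρ → (-8,17,9)
river: ρ → (9,19,-6)
river: ρ → (-6,17,12)
river: ρ → (12,7,-11)
ρ-cycle length = 10 (tail of 0 descent steps not counted)

10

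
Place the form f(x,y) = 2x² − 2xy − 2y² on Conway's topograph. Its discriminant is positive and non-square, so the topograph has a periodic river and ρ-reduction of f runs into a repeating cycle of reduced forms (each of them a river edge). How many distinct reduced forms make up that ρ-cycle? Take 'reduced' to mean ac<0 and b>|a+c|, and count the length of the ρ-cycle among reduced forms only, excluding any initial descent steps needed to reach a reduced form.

D = 20, ⌊√D⌋ = 4
descent: ρ → (-2,2,2)  [lands on river]
river: ρ → (2,2,-2)
ρ-cycle length = 2 (tail of 1 descent step not counted)

2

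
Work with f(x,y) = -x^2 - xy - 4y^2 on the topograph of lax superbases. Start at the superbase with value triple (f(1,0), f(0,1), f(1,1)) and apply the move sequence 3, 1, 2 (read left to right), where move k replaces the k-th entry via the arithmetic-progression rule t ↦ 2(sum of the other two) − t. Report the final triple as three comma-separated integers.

start (-1,-4,-6) = (f(1,0),f(0,1),f(1,1))
replace slot 3: 2·((-1)+(-4)) − (-6) = -4 → (-1,-4,-4)
replace slot 1: 2·((-4)+(-4)) − (-1) = -15 → (-15,-4,-4)
replace slot 2: 2·((-15)+(-4)) − (-4) = -34 → (-15,-34,-4)

-15,-34,-4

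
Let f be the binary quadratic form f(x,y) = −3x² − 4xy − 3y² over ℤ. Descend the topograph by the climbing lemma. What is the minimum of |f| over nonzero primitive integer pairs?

translate: b→-2 (≡4 mod 6), so (3,4,3)→(3,-2,2)
flip: (3,-2,2)→(2,2,3)
reduced (well bottom): (2,2,3) with a≤c, −a<b≤a
well minimum |f| = |-2| = 2 (negative-definite)

2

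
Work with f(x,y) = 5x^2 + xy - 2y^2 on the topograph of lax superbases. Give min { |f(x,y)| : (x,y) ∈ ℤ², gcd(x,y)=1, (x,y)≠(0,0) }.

descent: ρ → (-2,3,4)  [lands on river]
river: ρ → (4,5,-1)
river: ρ → (-1,5,4)
river: ρ → (4,3,-2)
river: ρ → (-2,5,2)
river: ρ → (2,3,-4)
river: ρ → (-4,5,1)
river: ρ → (1,5,-4)
river: ρ → (-4,3,2)
river: ρ → (2,5,-2)
closes: descent 1, river 10
min |a| on river = 1

1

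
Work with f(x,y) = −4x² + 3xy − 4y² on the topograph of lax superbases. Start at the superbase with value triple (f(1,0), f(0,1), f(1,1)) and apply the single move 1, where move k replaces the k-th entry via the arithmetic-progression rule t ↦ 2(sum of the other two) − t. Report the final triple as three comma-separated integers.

start (-4,-4,-5) = (f(1,0),f(0,1),f(1,1))
replace slot 1: 2·((-4)+(-5)) − (-4) = -14 → (-14,-4,-5)

-14,-4,-5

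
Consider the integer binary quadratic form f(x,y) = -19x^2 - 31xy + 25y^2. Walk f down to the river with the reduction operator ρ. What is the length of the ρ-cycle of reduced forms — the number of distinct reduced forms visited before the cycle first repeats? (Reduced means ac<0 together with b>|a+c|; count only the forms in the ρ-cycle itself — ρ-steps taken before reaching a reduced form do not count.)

D = 2861, ⌊√D⌋ = 53
descent: ρ → (25,31,-19)  [lands on river]
river: ρ → (-19,45,11)
river: ρ → (11,43,-23)
river: ρ → (-23,49,5)
river: ρ → (5,51,-13)
river: ρ → (-13,53,1)
river: ρ → (1,53,-13)
river: ρ → (-13,51,5)
river: ρ → (5,49,-23)
river: ρ → (-23,43,11)
river: ρ → (11,45,-19)
river: ρ → (-19,31,25)
river: ρ → (25,19,-25)
river: ρ → (-25,31,19)
river: ρ → (19,45,-11)
river: ρ → (-11,43,23)
river: ρ → (23,49,-5)
river: ρ → (-5,51,13)
river: ρ → (13,53,-1)
river: ρ → (-1,53,13)
river: ρ → (13,51,-5)
river: ρ → (-5,49,23)
river: ρ → (23,43,-11)
river: ρ → (-11,45,19)
river: ρ → (19,31,-25)
river: ρ → (-25,19,25)
ρ-cycle length = 26 (tail of 1 descent step not counted)

26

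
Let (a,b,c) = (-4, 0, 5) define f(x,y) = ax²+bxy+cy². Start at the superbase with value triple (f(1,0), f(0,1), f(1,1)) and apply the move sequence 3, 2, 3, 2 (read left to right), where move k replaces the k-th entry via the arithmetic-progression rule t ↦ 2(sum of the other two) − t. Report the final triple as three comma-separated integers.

start (-4,5,1) = (f(1,0),f(0,1),f(1,1))
replace slot 3: 2·((-4)+5) − 1 = 1 → (-4,5,1)
replace slot 2: 2·((-4)+1) − 5 = -11 → (-4,-11,1)
replace slot 3: 2·((-4)+(-11)) − 1 = -31 → (-4,-11,-31)
replace slot 2: 2·((-4)+(-31)) − (-11) = -59 → (-4,-59,-31)

-4,-59,-31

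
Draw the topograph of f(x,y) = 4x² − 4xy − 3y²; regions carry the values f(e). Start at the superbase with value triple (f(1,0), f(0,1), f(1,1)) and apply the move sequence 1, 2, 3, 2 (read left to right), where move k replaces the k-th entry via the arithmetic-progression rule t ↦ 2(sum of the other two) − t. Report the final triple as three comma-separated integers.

start (4,-3,-3) = (f(1,0),f(0,1),f(1,1))
replace slot 1: 2·((-3)+(-3)) − 4 = -16 → (-16,-3,-3)
replace slot 2: 2·((-16)+(-3)) − (-3) = -35 → (-16,-35,-3)
replace slot 3: 2·((-16)+(-35)) − (-3) = -99 → (-16,-35,-99)
replace slot 2: 2·((-16)+(-99)) − (-35) = -195 → (-16,-195,-99)

-16,-195,-99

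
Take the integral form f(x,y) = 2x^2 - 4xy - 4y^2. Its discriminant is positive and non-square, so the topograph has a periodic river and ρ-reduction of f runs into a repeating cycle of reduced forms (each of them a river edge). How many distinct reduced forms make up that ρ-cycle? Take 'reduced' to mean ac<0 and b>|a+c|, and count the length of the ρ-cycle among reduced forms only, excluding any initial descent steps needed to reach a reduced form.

D = 48, ⌊√D⌋ = 6
descent: ρ → (-4,4,2)  [lands on river]
river: ρ → (2,4,-4)
ρ-cycle length = 2 (tail of 1 descent step not counted)

2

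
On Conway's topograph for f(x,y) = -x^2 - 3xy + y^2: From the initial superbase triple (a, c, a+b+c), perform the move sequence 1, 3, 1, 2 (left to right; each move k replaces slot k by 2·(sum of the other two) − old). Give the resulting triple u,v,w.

start (-1,1,-3) = (f(1,0),f(0,1),f(1,1))
replace slot 1: 2·(1+(-3)) − (-1) = -3 → (-3,1,-3)
replace slot 3: 2·((-3)+1) − (-3) = -1 → (-3,1,-1)
replace slot 1: 2·(1+(-1)) − (-3) = 3 → (3,1,-1)
replace slot 2: 2·(3+(-1)) − 1 = 3 → (3,3,-1)

3,3,-1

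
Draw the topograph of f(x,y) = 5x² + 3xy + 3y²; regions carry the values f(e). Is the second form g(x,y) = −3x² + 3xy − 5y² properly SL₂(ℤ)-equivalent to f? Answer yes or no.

D₁ = -51, D₂ = -51
f: flip: (5,3,3)→(3,-3,5)
f: translate: b→3 (≡-3 mod 6), so (3,-3,5)→(3,3,5)
f: reduced (well bottom): (3,3,5) with a≤c, −a<b≤a
g is negative-definite; reduce −g:
−g: translate: b→3 (≡-3 mod 6), so (3,-3,5)→(3,3,5)
−g: reduced (well bottom): (3,3,5) with a≤c, −a<b≤a
flip sign back: reduced form of g is (-3,-3,-5)
reduced forms (3, 3, 5) vs (-3, -3, -5) ⇒ inequivalent

no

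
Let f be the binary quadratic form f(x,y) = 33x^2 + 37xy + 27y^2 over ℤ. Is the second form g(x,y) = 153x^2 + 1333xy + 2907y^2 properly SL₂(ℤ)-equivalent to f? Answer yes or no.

D₁ = -2195, D₂ = -2195
f: translate: b→-29 (≡37 mod 66), so (33,37,27)→(33,-29,23)
f: flip: (33,-29,23)→(23,29,33)
f: translate: b→-17 (≡29 mod 46), so (23,29,33)→(23,-17,27)
f: reduced (well bottom): (23,-17,27) with a≤c, −a<b≤a
g: translate: b→109 (≡1333 mod 306), so (153,1333,2907)→(153,109,23)
g: flip: (153,109,23)→(23,-109,153)
g: translate: b→-17 (≡-109 mod 46), so (23,-109,153)→(23,-17,27)
g: reduced (well bottom): (23,-17,27) with a≤c, −a<b≤a
reduced forms (23, -17, 27) vs (23, -17, 27) ⇒ equivalent

yes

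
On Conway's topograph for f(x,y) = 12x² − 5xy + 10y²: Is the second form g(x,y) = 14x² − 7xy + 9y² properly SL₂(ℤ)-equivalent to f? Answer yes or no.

D₁ = -455, D₂ = -455
f: flip: (12,-5,10)→(10,5,12)
f: reduced (well bottom): (10,5,12) with a≤c, −a<b≤a
g: flip: (14,-7,9)→(9,7,14)
g: reduced (well bottom): (9,7,14) with a≤c, −a<b≤a
reduced forms (10, 5, 12) vs (9, 7, 14) ⇒ inequivalent

no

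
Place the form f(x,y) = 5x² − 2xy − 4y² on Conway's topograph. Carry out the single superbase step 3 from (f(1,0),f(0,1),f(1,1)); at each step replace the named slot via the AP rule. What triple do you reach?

start (5,-4,-1) = (f(1,0),f(0,1),f(1,1))
replace slot 3: 2·(5+(-4)) − (-1) = 3 → (5,-4,3)

5,-4,3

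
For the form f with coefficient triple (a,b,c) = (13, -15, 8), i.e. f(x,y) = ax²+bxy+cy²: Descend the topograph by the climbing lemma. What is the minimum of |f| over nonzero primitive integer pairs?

translate: b→11 (≡-15 mod 26), so (13,-15,8)→(13,11,6)
flip: (13,11,6)→(6,-11,13)
translate: b→1 (≡-11 mod 12), so (6,-11,13)→(6,1,8)
reduced (well bottom): (6,1,8) with a≤c, −a<b≤a
well minimum = a = 6

6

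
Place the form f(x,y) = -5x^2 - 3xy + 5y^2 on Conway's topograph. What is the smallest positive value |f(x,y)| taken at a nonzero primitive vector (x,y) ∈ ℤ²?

descent: ρ → (5,3,-5)  [lands on river]
river: ρ → (-5,7,3)
river: ρ → (3,5,-7)
river: ρ → (-7,9,1)
river: ρ → (1,9,-7)
river: ρ → (-7,5,3)
river: ρ → (3,7,-5)
river: ρ → (-5,3,5)
river: ρ → (5,7,-3)
river: ρ → (-3,5,7)
river: ρ → (7,9,-1)
river: ρ → (-1,9,7)
river: ρ → (7,5,-3)
river: ρ → (-3,7,5)
closes: descent 1, river 14
min |a| on river = 1

1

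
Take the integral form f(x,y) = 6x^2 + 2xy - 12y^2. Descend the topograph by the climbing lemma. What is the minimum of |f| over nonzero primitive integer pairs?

descent: ρ → (-12,-2,6)
descent: ρ → (6,14,-4)  [lands on river]
river: ρ → (-4,10,12)
river: ρ → (12,14,-2)
river: ρ → (-2,14,12)
river: ρ → (12,10,-4)
river: ρ → (-4,14,6)
river: ρ → (6,10,-8)
river: ρ → (-8,6,8)
river: ρ → (8,10,-6)
river: ρ → (-6,14,4)
river: ρ → (4,10,-12)
river: ρ → (-12,14,2)
river: ρ → (2,14,-12)
river: ρ → (-12,10,4)
river: ρ → (4,14,-6)
river: ρ → (-6,10,8)
river: ρ → (8,6,-8)
river: ρ → (-8,10,6)
closes: descent 2, river 18
min |a| on river = 2

2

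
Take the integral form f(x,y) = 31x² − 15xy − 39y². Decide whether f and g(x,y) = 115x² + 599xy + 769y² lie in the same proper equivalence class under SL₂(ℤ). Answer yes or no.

D₁ = 5061, D₂ = 5061
river cycle of f (length 18): (-39, 15, 31), (31, 47, -23), (-23, 45, 33), (33, 21, -35), (-35, 49, 19), (19, 65, -11), (-11, 67, 13), (13, 63, -21), (-21, 63, 13), (13, 67, -11), … (8 more)
river cycle of g (length 18): (7, 63, -39), (-39, 15, 31), (31, 47, -23), (-23, 45, 33), (33, 21, -35), (-35, 49, 19), (19, 65, -11), (-11, 67, 13), (13, 63, -21), (-21, 63, 13), … (8 more)
cycles coincide ⇒ equivalent

yes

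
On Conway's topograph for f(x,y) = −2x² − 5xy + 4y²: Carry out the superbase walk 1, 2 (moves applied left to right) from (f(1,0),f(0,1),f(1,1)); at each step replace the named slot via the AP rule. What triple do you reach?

start (-2,4,-3) = (f(1,0),f(0,1),f(1,1))
replace slot 1: 2·(4+(-3)) − (-2) = 4 → (4,4,-3)
replace slot 2: 2·(4+(-3)) − 4 = -2 → (4,-2,-3)

4,-2,-3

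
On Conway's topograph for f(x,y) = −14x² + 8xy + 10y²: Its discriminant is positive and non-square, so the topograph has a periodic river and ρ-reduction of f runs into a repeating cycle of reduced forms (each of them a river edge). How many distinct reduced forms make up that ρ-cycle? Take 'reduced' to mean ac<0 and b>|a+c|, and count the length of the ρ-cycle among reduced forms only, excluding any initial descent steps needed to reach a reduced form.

D = 624, ⌊√D⌋ = 24
river: ρ → (10,12,-12)
river: ρ → (-12,12,10)
river: ρ → (10,8,-14)
river: ρ → (-14,20,4)
river: ρ → (4,20,-14)
river: ρ → (-14,8,10)
ρ-cycle length = 6 (tail of 0 descent steps not counted)

6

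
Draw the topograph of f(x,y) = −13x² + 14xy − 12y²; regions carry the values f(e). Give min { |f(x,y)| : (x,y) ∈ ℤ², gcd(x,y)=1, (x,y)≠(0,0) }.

translate: b→12 (≡-14 mod 26), so (13,-14,12)→(13,12,11)
flip: (13,12,11)→(11,-12,13)
translate: b→10 (≡-12 mod 22), so (11,-12,13)→(11,10,12)
reduced (well bottom): (11,10,12) with a≤c, −a<b≤a
well minimum |f| = |-11| = 11 (negative-definite)

11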